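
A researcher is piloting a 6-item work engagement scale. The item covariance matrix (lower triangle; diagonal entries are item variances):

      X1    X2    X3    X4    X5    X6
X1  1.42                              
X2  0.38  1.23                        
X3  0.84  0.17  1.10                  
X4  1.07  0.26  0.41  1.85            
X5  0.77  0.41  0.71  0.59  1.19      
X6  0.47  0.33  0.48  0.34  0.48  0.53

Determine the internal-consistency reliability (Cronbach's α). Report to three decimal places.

Cronbach's α = 0.814

Σσᵢ² = 1.42 + 1.23 + 1.10 + 1.85 + 1.19 + 0.53 = 7.32
Σ_{i<j} σ_ij = 7.71
σ²_total = 7.32 + 2 × 7.71 = 22.74
α = (k/(k−1))·(1 − Σσᵢ²/σ²_total) = (6/5)·(1 − 7.32/22.74) = 0.814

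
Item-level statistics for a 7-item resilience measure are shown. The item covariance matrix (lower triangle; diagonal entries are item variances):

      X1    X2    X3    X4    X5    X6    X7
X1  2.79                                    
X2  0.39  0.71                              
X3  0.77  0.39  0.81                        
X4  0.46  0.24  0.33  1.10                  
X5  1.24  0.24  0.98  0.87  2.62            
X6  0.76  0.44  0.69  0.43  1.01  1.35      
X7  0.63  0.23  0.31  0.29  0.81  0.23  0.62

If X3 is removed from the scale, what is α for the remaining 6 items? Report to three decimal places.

Remaining items: X1, X2, X4, X5, X6, X7 (k = 6).
Σσᵢ² = 2.79 + 0.71 + 1.10 + 2.62 + 1.35 + 0.62 = 9.19
σ²_T = 9.19 + 2 × 8.27 = 25.73
α (item deleted) = (6/5)·(1 − 9.19/25.73) = 0.771

α = 0.771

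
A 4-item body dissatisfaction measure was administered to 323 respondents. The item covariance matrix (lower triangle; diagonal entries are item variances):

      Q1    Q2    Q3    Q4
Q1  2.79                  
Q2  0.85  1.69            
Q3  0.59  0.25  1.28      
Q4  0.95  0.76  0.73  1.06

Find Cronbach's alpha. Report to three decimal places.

ΣVar(i) = 2.79 + 1.69 + 1.28 + 1.06 = 6.82
Sum of the distinct covariances = 4.13
σ²_T = 6.82 + 2 × 4.13 = 15.08
α = (k/(k−1))·(1 − ΣVar(i)/σ²_T) = (4/3)·(1 − 6.82/15.08) = 0.730

α = 0.730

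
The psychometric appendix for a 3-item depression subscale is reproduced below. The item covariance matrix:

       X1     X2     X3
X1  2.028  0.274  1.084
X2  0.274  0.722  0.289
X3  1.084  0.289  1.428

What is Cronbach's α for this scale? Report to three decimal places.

Cronbach's α = 0.661

sum of item variances = 2.028 + 0.722 + 1.428 = 4.178
Sum of off-diagonal covariances = 1.647
σ²_total = 4.178 + 2 × 1.647 = 7.472
α = (k/(k−1))·(1 − sum of item variances/σ²_total) = (3/2)·(1 − 4.178/7.472) = 0.661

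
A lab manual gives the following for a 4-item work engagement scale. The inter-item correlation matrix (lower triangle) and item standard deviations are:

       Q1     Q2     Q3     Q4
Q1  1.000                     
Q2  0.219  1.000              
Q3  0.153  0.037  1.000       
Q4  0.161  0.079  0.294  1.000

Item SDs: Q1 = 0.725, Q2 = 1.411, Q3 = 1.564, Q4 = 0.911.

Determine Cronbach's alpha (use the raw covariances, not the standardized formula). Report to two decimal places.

α = 0.37

Σσ²ᵢ = 0.725² + 1.411² + 1.564² + 0.911² = 5.7926
Covariances σ_ij = r_ij · s_i · s_j:
  σ(Q1,Q2) = 0.219 × 0.725 × 1.411 = 0.2240
  σ(Q1,Q3) = 0.153 × 0.725 × 1.564 = 0.1735
  σ(Q1,Q4) = 0.161 × 0.725 × 0.911 = 0.1063
  σ(Q2,Q3) = 0.037 × 1.411 × 1.564 = 0.0817
  σ(Q2,Q4) = 0.079 × 1.411 × 0.911 = 0.1015
  σ(Q3,Q4) = 0.294 × 1.564 × 0.911 = 0.4189
σ²_T = Σσ²ᵢ + 2·Σσ_ij = 5.7926 + 2 × 1.1059 = 8.0044
α = (4/3)·(1 − 5.7926/8.0044) = 0.37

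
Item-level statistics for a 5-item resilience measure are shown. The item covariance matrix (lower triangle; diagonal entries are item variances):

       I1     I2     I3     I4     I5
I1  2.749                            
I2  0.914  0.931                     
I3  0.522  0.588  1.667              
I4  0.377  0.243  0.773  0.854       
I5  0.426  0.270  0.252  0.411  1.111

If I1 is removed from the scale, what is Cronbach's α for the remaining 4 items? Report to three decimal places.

Cronbach's α = 0.702

Remaining items: I2, I3, I4, I5 (k = 4).
Σσᵢ² = 0.931 + 1.667 + 0.854 + 1.111 = 4.563
Var(T) = 4.563 + 2 × 2.537 = 9.637
α (item deleted) = (4/3)·(1 − 4.563/9.637) = 0.702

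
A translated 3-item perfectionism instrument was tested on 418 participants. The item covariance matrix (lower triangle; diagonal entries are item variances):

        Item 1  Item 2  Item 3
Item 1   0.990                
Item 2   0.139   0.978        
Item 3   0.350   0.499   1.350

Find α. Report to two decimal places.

α = 0.56

Σσᵢ² = 0.990 + 0.978 + 1.350 = 3.318
Σ_{i<j} σ_ij = 0.988
total variance = 3.318 + 2 × 0.988 = 5.294
α = (k/(k−1))·(1 − Σσᵢ²/total variance) = (3/2)·(1 − 3.318/5.294) = 0.56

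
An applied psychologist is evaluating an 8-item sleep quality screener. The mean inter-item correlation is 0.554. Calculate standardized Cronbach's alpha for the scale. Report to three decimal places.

Standardized α = k·r̄ / (1 + (k−1)·r̄) = 8 × 0.554 / (1 + 7 × 0.554)
  = 4.4320 / 4.8780 = 0.909

α = 0.909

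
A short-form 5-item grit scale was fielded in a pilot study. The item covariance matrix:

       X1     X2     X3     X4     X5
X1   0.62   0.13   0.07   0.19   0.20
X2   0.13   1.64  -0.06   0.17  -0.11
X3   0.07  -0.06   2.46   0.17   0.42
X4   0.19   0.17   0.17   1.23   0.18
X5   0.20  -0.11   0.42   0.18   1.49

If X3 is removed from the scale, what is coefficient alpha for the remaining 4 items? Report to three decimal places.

Remaining items: X1, X2, X4, X5 (k = 4).
Σσᵢ² = 0.62 + 1.64 + 1.23 + 1.49 = 4.98
σ²_T = 4.98 + 2 × 0.76 = 6.50
α (item deleted) = (4/3)·(1 − 4.98/6.50) = 0.312

coefficient alpha = 0.312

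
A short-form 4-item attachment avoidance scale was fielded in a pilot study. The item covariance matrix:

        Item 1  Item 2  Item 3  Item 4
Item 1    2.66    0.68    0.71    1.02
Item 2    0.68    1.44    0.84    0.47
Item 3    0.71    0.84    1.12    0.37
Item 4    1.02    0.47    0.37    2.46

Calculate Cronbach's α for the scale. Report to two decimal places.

Cronbach's α = 0.69

ΣVar(i) = 2.66 + 1.44 + 1.12 + 2.46 = 7.68
Sum of off-diagonal covariances = 4.09
σ²_total = 7.68 + 2 × 4.09 = 15.86
α = (k/(k−1))·(1 − ΣVar(i)/σ²_total) = (4/3)·(1 − 7.68/15.86) = 0.69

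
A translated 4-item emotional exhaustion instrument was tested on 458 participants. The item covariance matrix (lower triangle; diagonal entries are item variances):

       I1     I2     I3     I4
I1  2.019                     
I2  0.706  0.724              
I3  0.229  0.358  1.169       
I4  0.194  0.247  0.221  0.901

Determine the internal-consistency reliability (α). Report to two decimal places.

sum of item variances = 2.019 + 0.724 + 1.169 + 0.901 = 4.813
Sum of the distinct covariances = 1.955
total variance = 4.813 + 2 × 1.955 = 8.723
α = (k/(k−1))·(1 − sum of item variances/total variance) = (4/3)·(1 − 4.813/8.723) = 0.60

α = 0.60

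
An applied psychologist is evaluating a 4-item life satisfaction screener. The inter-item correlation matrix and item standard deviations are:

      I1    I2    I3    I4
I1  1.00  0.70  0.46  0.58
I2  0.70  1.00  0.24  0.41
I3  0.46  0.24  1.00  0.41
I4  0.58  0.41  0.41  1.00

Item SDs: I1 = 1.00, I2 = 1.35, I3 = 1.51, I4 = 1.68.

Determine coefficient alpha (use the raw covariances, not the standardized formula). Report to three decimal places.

Σσ²ᵢ = 1.00² + 1.35² + 1.51² + 1.68² = 7.9250
Covariances σ_ij = r_ij · s_i · s_j:
  σ(I1,I2) = 0.70 × 1.00 × 1.35 = 0.9450
  σ(I1,I3) = 0.46 × 1.00 × 1.51 = 0.6946
  σ(I1,I4) = 0.58 × 1.00 × 1.68 = 0.9744
  σ(I2,I3) = 0.24 × 1.35 × 1.51 = 0.4892
  σ(I2,I4) = 0.41 × 1.35 × 1.68 = 0.9299
  σ(I3,I4) = 0.41 × 1.51 × 1.68 = 1.0401
σ²_T = Σσ²ᵢ + 2·Σσ_ij = 7.9250 + 2 × 5.0732 = 18.0714
α = (4/3)·(1 − 7.9250/18.0714) = 0.749

α = 0.749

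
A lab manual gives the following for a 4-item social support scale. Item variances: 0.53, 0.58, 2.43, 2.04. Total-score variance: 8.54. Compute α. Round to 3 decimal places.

α = 0.462

Σσ²ᵢ = 0.53 + 0.58 + 2.43 + 2.04 = 5.58
α = (k/(k−1))·(1 − Σσ²ᵢ/Var(T)) = (4/3)·(1 − 5.58/8.54) = 0.462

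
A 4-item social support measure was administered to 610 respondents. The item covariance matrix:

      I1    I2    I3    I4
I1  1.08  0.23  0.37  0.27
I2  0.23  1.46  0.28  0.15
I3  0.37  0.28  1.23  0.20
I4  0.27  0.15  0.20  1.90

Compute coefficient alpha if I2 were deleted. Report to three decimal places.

coefficient alpha = 0.428

Remaining items: I1, I3, I4 (k = 3).
sum of item variances = 1.08 + 1.23 + 1.90 = 4.21
σ²_T = 4.21 + 2 × 0.84 = 5.89
α (item deleted) = (3/2)·(1 − 4.21/5.89) = 0.428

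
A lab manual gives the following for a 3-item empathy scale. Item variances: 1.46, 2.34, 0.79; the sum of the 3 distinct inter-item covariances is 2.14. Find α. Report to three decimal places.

α = 0.724

sum of item variances = 1.46 + 2.34 + 0.79 = 4.59
Sum of distinct covariances = 2.14
total variance = sum of item variances + 2·Σcov = 4.59 + 2 × 2.14 = 8.87
α = (3/2)·(1 − 4.59/8.87) = 0.724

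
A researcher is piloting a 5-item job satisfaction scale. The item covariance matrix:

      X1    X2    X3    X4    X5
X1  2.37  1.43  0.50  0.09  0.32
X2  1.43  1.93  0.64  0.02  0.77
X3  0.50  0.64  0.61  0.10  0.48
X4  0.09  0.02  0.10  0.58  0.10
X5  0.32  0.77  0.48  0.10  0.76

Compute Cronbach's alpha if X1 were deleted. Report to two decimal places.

Remaining items: X2, X3, X4, X5 (k = 4).
sum of item variances = 1.93 + 0.61 + 0.58 + 0.76 = 3.88
total variance = 3.88 + 2 × 2.11 = 8.10
α (item deleted) = (4/3)·(1 − 3.88/8.10) = 0.69

Cronbach's alpha = 0.69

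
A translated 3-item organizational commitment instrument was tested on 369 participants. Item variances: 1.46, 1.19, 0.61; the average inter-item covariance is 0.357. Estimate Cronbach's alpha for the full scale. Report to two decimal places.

Σσᵢ² = 1.46 + 1.19 + 0.61 = 3.26
Sum of the 3 distinct covariances = 3 × 0.357 = 1.071
σ²_T = Σσᵢ² + 2·Σcov = 3.26 + 2 × 1.071 = 5.402
α = (3/2)·(1 − 3.26/5.402) = 0.59

α = 0.59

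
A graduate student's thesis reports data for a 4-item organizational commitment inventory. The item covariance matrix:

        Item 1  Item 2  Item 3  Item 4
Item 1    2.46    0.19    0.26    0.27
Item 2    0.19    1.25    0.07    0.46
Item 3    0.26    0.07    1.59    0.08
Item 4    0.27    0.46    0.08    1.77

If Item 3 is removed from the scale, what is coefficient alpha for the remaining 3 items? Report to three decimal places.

Remaining items: Item 1, Item 2, Item 4 (k = 3).
sum of item variances = 2.46 + 1.25 + 1.77 = 5.48
σ²_T = 5.48 + 2 × 0.92 = 7.32
α (item deleted) = (3/2)·(1 − 5.48/7.32) = 0.377

coefficient alpha = 0.377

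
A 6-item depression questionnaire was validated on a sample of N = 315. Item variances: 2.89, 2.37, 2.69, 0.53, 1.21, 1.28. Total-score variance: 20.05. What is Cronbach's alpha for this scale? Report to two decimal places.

Cronbach's alpha = 0.54

Σσᵢ² = 2.89 + 2.37 + 2.69 + 0.53 + 1.21 + 1.28 = 10.97
α = (k/(k−1))·(1 − Σσᵢ²/σ²_T) = (6/5)·(1 − 10.97/20.05) = 0.54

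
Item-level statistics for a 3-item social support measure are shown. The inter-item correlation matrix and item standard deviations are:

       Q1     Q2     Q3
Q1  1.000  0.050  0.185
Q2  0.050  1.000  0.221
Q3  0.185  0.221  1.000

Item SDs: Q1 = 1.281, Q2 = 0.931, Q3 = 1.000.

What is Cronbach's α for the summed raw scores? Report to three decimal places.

Σσ²ᵢ = 1.281² + 0.931² + 1.000² = 3.5077
Covariances σ_ij = r_ij · s_i · s_j:
  σ(Q1,Q2) = 0.050 × 1.281 × 0.931 = 0.0596
  σ(Q1,Q3) = 0.185 × 1.281 × 1.000 = 0.2370
  σ(Q2,Q3) = 0.221 × 0.931 × 1.000 = 0.2058
σ²_T = Σσ²ᵢ + 2·Σσ_ij = 3.5077 + 2 × 0.5024 = 4.5125
α = (3/2)·(1 − 3.5077/4.5125) = 0.334

Cronbach's α = 0.334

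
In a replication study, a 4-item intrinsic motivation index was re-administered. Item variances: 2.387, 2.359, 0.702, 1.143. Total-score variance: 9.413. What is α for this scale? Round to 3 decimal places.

α = 0.400

Σσ²ᵢ = 2.387 + 2.359 + 0.702 + 1.143 = 6.591
α = (k/(k−1))·(1 − Σσ²ᵢ/σ²_total) = (4/3)·(1 − 6.591/9.413) = 0.400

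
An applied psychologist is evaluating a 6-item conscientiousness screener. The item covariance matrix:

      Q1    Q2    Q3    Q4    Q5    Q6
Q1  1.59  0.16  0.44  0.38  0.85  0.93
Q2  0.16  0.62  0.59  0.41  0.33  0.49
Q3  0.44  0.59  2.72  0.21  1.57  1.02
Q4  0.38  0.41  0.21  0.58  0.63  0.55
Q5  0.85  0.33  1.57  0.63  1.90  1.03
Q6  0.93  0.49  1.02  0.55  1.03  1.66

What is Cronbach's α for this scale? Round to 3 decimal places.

α = 0.815

Σσᵢ² = 1.59 + 0.62 + 2.72 + 0.58 + 1.90 + 1.66 = 9.07
Sum of off-diagonal covariances = 9.59
total variance = 9.07 + 2 × 9.59 = 28.25
α = (k/(k−1))·(1 − Σσᵢ²/total variance) = (6/5)·(1 − 9.07/28.25) = 0.815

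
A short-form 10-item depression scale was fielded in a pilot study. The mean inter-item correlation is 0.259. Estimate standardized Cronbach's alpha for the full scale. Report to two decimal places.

α = 0.78

Standardized α = k·r̄ / (1 + (k−1)·r̄) = 10 × 0.259 / (1 + 9 × 0.259)
  = 2.5900 / 3.3310 = 0.78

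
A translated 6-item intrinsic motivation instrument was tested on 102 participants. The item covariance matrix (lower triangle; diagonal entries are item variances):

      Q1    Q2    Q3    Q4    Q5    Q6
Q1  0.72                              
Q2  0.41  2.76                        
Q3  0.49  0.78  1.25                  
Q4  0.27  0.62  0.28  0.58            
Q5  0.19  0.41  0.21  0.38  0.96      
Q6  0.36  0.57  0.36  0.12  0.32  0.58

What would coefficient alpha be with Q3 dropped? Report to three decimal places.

Remaining items: Q1, Q2, Q4, Q5, Q6 (k = 5).
sum of item variances = 0.72 + 2.76 + 0.58 + 0.96 + 0.58 = 5.60
σ²_T = 5.60 + 2 × 3.65 = 12.90
α (item deleted) = (5/4)·(1 − 5.60/12.90) = 0.707

coefficient alpha = 0.707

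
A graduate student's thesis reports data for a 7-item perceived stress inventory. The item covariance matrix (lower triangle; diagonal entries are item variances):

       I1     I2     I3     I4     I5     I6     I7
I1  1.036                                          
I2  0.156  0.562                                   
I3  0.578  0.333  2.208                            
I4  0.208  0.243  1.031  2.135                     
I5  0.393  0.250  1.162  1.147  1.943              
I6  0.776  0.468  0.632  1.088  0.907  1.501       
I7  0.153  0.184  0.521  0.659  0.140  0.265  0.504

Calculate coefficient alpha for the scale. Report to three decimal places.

sum of item variances = 1.036 + 0.562 + 2.208 + 2.135 + 1.943 + 1.501 + 0.504 = 9.889
Sum of the distinct covariances = 11.294
σ²_T = 9.889 + 2 × 11.294 = 32.477
α = (k/(k−1))·(1 − sum of item variances/σ²_T) = (7/6)·(1 − 9.889/32.477) = 0.811

α = 0.811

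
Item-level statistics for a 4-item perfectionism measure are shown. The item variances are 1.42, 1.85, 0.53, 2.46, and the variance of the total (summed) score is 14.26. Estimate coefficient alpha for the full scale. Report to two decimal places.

α = 0.75

Σσ²ᵢ = 1.42 + 1.85 + 0.53 + 2.46 = 6.26
α = (k/(k−1))·(1 − Σσ²ᵢ/σ²_T) = (4/3)·(1 − 6.26/14.26) = 0.75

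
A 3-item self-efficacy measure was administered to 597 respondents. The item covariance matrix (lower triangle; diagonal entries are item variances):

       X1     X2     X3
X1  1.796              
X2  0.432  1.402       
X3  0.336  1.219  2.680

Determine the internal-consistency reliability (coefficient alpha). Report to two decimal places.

Σσ²ᵢ = 1.796 + 1.402 + 2.680 = 5.878
Sum of the distinct covariances = 1.987
total variance = 5.878 + 2 × 1.987 = 9.852
α = (k/(k−1))·(1 − Σσ²ᵢ/total variance) = (3/2)·(1 − 5.878/9.852) = 0.61

α = 0.61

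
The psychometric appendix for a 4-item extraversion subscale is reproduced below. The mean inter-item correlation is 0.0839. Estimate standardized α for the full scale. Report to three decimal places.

Standardized α = k·r̄ / (1 + (k−1)·r̄) = 4 × 0.0839 / (1 + 3 × 0.0839)
  = 0.3356 / 1.2517 = 0.268

α = 0.268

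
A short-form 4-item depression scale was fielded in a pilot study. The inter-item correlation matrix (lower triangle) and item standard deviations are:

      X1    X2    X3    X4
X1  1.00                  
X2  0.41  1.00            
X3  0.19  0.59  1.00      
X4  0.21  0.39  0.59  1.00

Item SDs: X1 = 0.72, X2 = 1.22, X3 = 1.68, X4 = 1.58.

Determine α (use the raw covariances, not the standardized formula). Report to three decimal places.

Σσ²ᵢ = 0.72² + 1.22² + 1.68² + 1.58² = 7.3256
Covariances σ_ij = r_ij · s_i · s_j:
  σ(X1,X2) = 0.41 × 0.72 × 1.22 = 0.3601
  σ(X1,X3) = 0.19 × 0.72 × 1.68 = 0.2298
  σ(X1,X4) = 0.21 × 0.72 × 1.58 = 0.2389
  σ(X2,X3) = 0.59 × 1.22 × 1.68 = 1.2093
  σ(X2,X4) = 0.39 × 1.22 × 1.58 = 0.7518
  σ(X3,X4) = 0.59 × 1.68 × 1.58 = 1.5661
σ²_T = Σσ²ᵢ + 2·Σσ_ij = 7.3256 + 2 × 4.3560 = 16.0376
α = (4/3)·(1 − 7.3256/16.0376) = 0.724

α = 0.724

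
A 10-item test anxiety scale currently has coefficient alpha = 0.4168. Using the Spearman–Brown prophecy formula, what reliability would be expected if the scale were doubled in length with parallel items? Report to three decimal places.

Length factor m = 2
α' = m·α / (1 + (m−1)·α)
   = 2 × 0.4168 / (1 + (2 − 1) × 0.4168)
   = 0.8336 / 1.4168 = 0.588

predicted reliability = 0.588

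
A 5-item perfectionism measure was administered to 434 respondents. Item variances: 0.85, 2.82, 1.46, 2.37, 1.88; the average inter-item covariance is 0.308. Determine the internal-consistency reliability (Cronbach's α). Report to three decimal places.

Cronbach's α = 0.495

ΣVar(i) = 0.85 + 2.82 + 1.46 + 2.37 + 1.88 = 9.38
Sum of the 10 distinct covariances = 10 × 0.308 = 3.080
σ²_total = ΣVar(i) + 2·Σcov = 9.38 + 2 × 3.080 = 15.540
α = (5/4)·(1 − 9.38/15.540) = 0.495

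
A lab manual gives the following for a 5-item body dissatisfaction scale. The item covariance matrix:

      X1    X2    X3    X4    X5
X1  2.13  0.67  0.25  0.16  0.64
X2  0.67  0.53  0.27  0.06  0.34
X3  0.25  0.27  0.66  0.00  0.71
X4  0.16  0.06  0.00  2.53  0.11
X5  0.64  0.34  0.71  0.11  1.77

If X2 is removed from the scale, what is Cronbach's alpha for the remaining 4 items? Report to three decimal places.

Cronbach's alpha = 0.460

Remaining items: X1, X3, X4, X5 (k = 4).
sum of item variances = 2.13 + 0.66 + 2.53 + 1.77 = 7.09
σ²_total = 7.09 + 2 × 1.87 = 10.83
α (item deleted) = (4/3)·(1 − 7.09/10.83) = 0.460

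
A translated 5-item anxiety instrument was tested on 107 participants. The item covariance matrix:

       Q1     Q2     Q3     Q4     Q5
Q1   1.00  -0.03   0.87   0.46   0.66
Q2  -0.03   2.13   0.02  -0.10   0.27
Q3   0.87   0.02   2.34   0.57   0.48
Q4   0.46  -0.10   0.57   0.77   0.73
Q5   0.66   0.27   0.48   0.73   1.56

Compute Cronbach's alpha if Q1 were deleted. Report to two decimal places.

Remaining items: Q2, Q3, Q4, Q5 (k = 4).
Σσᵢ² = 2.13 + 2.34 + 0.77 + 1.56 = 6.80
σ²_T = 6.80 + 2 × 1.97 = 10.74
α (item deleted) = (4/3)·(1 − 6.80/10.74) = 0.49

Cronbach's alpha = 0.49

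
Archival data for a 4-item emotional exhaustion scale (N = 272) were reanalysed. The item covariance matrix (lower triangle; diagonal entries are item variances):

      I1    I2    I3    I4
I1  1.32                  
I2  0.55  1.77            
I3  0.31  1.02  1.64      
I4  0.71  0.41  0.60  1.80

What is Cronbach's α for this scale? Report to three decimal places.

Σσᵢ² = 1.32 + 1.77 + 1.64 + 1.80 = 6.53
Sum of off-diagonal covariances = 3.60
total variance = 6.53 + 2 × 3.60 = 13.73
α = (k/(k−1))·(1 − Σσᵢ²/total variance) = (4/3)·(1 − 6.53/13.73) = 0.699

Cronbach's α = 0.699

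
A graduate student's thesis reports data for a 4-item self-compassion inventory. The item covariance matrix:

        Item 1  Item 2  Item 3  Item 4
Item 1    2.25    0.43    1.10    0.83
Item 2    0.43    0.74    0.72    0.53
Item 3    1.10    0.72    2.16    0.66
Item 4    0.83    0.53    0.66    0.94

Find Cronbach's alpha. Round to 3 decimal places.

Cronbach's alpha = 0.778

Σσ²ᵢ = 2.25 + 0.74 + 2.16 + 0.94 = 6.09
Sum of off-diagonal covariances = 4.27
total variance = 6.09 + 2 × 4.27 = 14.63
α = (k/(k−1))·(1 − Σσ²ᵢ/total variance) = (4/3)·(1 − 6.09/14.63) = 0.778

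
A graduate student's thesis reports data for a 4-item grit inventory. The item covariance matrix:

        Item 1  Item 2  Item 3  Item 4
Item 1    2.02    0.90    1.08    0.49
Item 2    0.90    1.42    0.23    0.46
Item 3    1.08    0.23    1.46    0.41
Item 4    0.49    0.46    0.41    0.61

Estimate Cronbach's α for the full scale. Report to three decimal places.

ΣVar(i) = 2.02 + 1.42 + 1.46 + 0.61 = 5.51
Sum of the distinct covariances = 3.57
σ²_T = 5.51 + 2 × 3.57 = 12.65
α = (k/(k−1))·(1 − ΣVar(i)/σ²_T) = (4/3)·(1 − 5.51/12.65) = 0.753

α = 0.753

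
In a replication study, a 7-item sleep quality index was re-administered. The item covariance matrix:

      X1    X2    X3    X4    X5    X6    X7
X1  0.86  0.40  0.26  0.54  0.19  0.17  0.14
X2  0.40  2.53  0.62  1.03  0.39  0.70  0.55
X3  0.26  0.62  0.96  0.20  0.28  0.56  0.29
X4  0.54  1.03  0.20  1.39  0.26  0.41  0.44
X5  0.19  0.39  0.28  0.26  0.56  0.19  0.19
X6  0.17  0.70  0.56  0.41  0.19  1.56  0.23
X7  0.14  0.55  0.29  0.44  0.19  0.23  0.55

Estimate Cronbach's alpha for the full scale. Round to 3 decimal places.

Σσᵢ² = 0.86 + 2.53 + 0.96 + 1.39 + 0.56 + 1.56 + 0.55 = 8.41
Sum of off-diagonal covariances = 8.04
total variance = 8.41 + 2 × 8.04 = 24.49
α = (k/(k−1))·(1 − Σσᵢ²/total variance) = (7/6)·(1 − 8.41/24.49) = 0.766

α = 0.766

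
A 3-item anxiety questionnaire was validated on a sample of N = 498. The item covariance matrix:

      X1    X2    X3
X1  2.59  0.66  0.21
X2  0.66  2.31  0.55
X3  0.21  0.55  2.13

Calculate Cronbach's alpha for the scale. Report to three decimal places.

Σσ²ᵢ = 2.59 + 2.31 + 2.13 = 7.03
Sum of the distinct covariances = 1.42
σ²_T = 7.03 + 2 × 1.42 = 9.87
α = (k/(k−1))·(1 − Σσ²ᵢ/σ²_T) = (3/2)·(1 − 7.03/9.87) = 0.432

Cronbach's alpha = 0.432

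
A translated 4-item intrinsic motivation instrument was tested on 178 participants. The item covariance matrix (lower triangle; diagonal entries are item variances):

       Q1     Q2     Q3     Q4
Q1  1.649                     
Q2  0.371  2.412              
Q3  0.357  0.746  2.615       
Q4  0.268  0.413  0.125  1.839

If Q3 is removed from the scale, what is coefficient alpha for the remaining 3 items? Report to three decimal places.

Remaining items: Q1, Q2, Q4 (k = 3).
Σσᵢ² = 1.649 + 2.412 + 1.839 = 5.900
total variance = 5.900 + 2 × 1.052 = 8.004
α (item deleted) = (3/2)·(1 − 5.900/8.004) = 0.394

coefficient alpha = 0.394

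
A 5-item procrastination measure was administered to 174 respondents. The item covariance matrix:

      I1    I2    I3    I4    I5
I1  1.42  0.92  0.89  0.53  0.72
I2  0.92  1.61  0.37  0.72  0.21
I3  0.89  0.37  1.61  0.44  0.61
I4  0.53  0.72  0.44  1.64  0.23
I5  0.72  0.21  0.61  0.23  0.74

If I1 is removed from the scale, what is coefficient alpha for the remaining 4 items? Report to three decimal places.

coefficient alpha = 0.639

Remaining items: I2, I3, I4, I5 (k = 4).
sum of item variances = 1.61 + 1.61 + 1.64 + 0.74 = 5.60
σ²_total = 5.60 + 2 × 2.58 = 10.76
α (item deleted) = (4/3)·(1 − 5.60/10.76) = 0.639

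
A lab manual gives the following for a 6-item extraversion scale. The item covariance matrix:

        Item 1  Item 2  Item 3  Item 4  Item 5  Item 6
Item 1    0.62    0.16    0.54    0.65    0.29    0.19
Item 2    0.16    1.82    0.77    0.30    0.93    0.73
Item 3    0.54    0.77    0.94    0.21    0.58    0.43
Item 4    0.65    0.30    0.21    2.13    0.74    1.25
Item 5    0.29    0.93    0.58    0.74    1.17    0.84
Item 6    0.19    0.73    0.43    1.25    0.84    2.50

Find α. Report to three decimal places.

α = 0.783

Σσᵢ² = 0.62 + 1.82 + 0.94 + 2.13 + 1.17 + 2.50 = 9.18
Σ_{i<j} σ_ij = 8.61
σ²_total = 9.18 + 2 × 8.61 = 26.40
α = (k/(k−1))·(1 − Σσᵢ²/σ²_total) = (6/5)·(1 − 9.18/26.40) = 0.783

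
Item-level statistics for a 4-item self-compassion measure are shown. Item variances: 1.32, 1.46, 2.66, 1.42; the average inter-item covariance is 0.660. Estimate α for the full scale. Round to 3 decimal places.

ΣVar(i) = 1.32 + 1.46 + 2.66 + 1.42 = 6.86
Sum of the 6 distinct covariances = 6 × 0.660 = 3.960
total variance = ΣVar(i) + 2·Σcov = 6.86 + 2 × 3.960 = 14.780
α = (4/3)·(1 − 6.86/14.780) = 0.714

α = 0.714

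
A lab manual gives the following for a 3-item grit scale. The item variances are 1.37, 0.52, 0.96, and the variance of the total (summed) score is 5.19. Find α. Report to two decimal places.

Σσᵢ² = 1.37 + 0.52 + 0.96 = 2.85
α = (k/(k−1))·(1 − Σσᵢ²/total variance) = (3/2)·(1 − 2.85/5.19) = 0.68

α = 0.68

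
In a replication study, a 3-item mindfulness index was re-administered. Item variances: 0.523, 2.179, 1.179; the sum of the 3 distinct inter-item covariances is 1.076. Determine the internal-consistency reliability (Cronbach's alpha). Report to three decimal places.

α = 0.535

Σσ²ᵢ = 0.523 + 2.179 + 1.179 = 3.881
Sum of distinct covariances = 1.076
σ²_total = Σσ²ᵢ + 2·Σcov = 3.881 + 2 × 1.076 = 6.033
α = (3/2)·(1 − 3.881/6.033) = 0.535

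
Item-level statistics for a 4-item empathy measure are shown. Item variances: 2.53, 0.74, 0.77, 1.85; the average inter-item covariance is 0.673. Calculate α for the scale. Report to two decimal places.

sum of item variances = 2.53 + 0.74 + 0.77 + 1.85 = 5.89
Sum of the 6 distinct covariances = 6 × 0.673 = 4.038
total variance = sum of item variances + 2·Σcov = 5.89 + 2 × 4.038 = 13.966
α = (4/3)·(1 − 5.89/13.966) = 0.77

α = 0.77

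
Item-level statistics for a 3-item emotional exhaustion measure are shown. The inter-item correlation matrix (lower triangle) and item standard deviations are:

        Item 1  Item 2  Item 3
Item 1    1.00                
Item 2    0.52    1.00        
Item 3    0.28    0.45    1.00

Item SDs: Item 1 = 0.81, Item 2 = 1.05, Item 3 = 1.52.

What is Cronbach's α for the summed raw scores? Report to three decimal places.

α = 0.638

Σσ²ᵢ = 0.81² + 1.05² + 1.52² = 4.0690
Covariances σ_ij = r_ij · s_i · s_j:
  σ(Item 1,Item 2) = 0.52 × 0.81 × 1.05 = 0.4423
  σ(Item 1,Item 3) = 0.28 × 0.81 × 1.52 = 0.3447
  σ(Item 2,Item 3) = 0.45 × 1.05 × 1.52 = 0.7182
σ²_T = Σσ²ᵢ + 2·Σσ_ij = 4.0690 + 2 × 1.5052 = 7.0794
α = (3/2)·(1 − 4.0690/7.0794) = 0.638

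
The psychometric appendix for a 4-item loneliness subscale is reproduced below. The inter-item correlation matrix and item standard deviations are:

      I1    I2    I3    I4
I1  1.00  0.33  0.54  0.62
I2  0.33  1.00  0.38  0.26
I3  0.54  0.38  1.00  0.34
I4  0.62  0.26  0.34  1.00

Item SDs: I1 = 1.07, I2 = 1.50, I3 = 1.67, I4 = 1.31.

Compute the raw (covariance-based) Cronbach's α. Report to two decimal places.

Σσ²ᵢ = 1.07² + 1.50² + 1.67² + 1.31² = 7.8999
Covariances σ_ij = r_ij · s_i · s_j:
  σ(I1,I2) = 0.33 × 1.07 × 1.50 = 0.5297
  σ(I1,I3) = 0.54 × 1.07 × 1.67 = 0.9649
  σ(I1,I4) = 0.62 × 1.07 × 1.31 = 0.8691
  σ(I2,I3) = 0.38 × 1.50 × 1.67 = 0.9519
  σ(I2,I4) = 0.26 × 1.50 × 1.31 = 0.5109
  σ(I3,I4) = 0.34 × 1.67 × 1.31 = 0.7438
σ²_T = Σσ²ᵢ + 2·Σσ_ij = 7.8999 + 2 × 4.5703 = 17.0405
α = (4/3)·(1 − 7.8999/17.0405) = 0.72

α = 0.72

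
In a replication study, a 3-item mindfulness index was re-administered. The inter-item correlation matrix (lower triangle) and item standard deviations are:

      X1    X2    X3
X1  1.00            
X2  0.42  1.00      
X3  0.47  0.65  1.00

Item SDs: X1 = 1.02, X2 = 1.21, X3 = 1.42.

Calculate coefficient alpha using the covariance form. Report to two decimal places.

Σσ²ᵢ = 1.02² + 1.21² + 1.42² = 4.5209
Covariances σ_ij = r_ij · s_i · s_j:
  σ(X1,X2) = 0.42 × 1.02 × 1.21 = 0.5184
  σ(X1,X3) = 0.47 × 1.02 × 1.42 = 0.6807
  σ(X2,X3) = 0.65 × 1.21 × 1.42 = 1.1168
σ²_T = Σσ²ᵢ + 2·Σσ_ij = 4.5209 + 2 × 2.3159 = 9.1527
α = (3/2)·(1 − 4.5209/9.1527) = 0.76

coefficient alpha = 0.76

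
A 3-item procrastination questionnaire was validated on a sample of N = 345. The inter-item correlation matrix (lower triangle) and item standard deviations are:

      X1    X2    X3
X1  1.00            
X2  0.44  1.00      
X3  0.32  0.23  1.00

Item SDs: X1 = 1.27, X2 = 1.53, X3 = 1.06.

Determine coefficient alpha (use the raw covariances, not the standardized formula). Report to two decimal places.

coefficient alpha = 0.59

Σσ²ᵢ = 1.27² + 1.53² + 1.06² = 5.0774
Covariances σ_ij = r_ij · s_i · s_j:
  σ(X1,X2) = 0.44 × 1.27 × 1.53 = 0.8550
  σ(X1,X3) = 0.32 × 1.27 × 1.06 = 0.4308
  σ(X2,X3) = 0.23 × 1.53 × 1.06 = 0.3730
σ²_T = Σσ²ᵢ + 2·Σσ_ij = 5.0774 + 2 × 1.6588 = 8.3950
α = (3/2)·(1 − 5.0774/8.3950) = 0.59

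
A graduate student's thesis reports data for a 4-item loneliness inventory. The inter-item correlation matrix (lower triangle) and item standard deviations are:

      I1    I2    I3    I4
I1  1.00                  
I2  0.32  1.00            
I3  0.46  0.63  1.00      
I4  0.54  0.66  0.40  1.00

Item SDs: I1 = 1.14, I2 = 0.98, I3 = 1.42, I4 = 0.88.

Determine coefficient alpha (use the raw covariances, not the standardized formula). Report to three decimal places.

coefficient alpha = 0.783

Σσ²ᵢ = 1.14² + 0.98² + 1.42² + 0.88² = 5.0508
Covariances σ_ij = r_ij · s_i · s_j:
  σ(I1,I2) = 0.32 × 1.14 × 0.98 = 0.3575
  σ(I1,I3) = 0.46 × 1.14 × 1.42 = 0.7446
  σ(I1,I4) = 0.54 × 1.14 × 0.88 = 0.5417
  σ(I2,I3) = 0.63 × 0.98 × 1.42 = 0.8767
  σ(I2,I4) = 0.66 × 0.98 × 0.88 = 0.5692
  σ(I3,I4) = 0.40 × 1.42 × 0.88 = 0.4998
σ²_T = Σσ²ᵢ + 2·Σσ_ij = 5.0508 + 2 × 3.5895 = 12.2298
α = (4/3)·(1 − 5.0508/12.2298) = 0.783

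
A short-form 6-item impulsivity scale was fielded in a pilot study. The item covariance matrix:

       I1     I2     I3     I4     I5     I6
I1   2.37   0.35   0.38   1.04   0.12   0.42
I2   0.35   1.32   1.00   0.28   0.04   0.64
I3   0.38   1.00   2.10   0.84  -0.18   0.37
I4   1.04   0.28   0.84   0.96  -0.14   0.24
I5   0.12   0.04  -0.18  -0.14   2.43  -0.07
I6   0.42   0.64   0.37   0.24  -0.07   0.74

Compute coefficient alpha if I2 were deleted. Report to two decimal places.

coefficient alpha = 0.52

Remaining items: I1, I3, I4, I5, I6 (k = 5).
ΣVar(i) = 2.37 + 2.10 + 0.96 + 2.43 + 0.74 = 8.60
σ²_total = 8.60 + 2 × 3.02 = 14.64
α (item deleted) = (5/4)·(1 − 8.60/14.64) = 0.52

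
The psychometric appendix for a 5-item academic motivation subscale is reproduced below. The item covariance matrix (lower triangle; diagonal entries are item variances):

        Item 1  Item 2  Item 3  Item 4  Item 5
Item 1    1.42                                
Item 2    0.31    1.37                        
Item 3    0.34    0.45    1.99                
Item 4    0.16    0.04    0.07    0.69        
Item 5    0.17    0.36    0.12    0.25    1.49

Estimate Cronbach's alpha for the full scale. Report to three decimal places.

α = 0.493

sum of item variances = 1.42 + 1.37 + 1.99 + 0.69 + 1.49 = 6.96
Sum of the distinct covariances = 2.27
σ²_total = 6.96 + 2 × 2.27 = 11.50
α = (k/(k−1))·(1 − sum of item variances/σ²_total) = (5/4)·(1 − 6.96/11.50) = 0.493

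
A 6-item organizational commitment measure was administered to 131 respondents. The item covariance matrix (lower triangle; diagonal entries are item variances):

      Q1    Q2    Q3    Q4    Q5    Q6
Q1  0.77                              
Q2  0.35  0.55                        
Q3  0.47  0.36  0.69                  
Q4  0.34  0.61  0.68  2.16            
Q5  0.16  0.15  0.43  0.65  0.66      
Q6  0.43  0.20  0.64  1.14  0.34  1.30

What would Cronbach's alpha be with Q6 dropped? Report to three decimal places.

Cronbach's alpha = 0.794

Remaining items: Q1, Q2, Q3, Q4, Q5 (k = 5).
sum of item variances = 0.77 + 0.55 + 0.69 + 2.16 + 0.66 = 4.83
σ²_total = 4.83 + 2 × 4.20 = 13.23
α (item deleted) = (5/4)·(1 − 4.83/13.23) = 0.794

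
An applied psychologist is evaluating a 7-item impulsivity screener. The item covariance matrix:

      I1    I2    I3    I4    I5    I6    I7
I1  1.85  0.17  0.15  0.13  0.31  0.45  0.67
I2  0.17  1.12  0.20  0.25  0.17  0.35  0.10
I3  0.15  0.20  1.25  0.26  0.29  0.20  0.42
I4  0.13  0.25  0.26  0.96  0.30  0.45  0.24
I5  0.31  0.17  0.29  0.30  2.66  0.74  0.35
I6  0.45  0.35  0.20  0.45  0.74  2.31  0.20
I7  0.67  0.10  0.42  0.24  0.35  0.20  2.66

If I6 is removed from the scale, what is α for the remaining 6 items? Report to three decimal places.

α = 0.520

Remaining items: I1, I2, I3, I4, I5, I7 (k = 6).
Σσ²ᵢ = 1.85 + 1.12 + 1.25 + 0.96 + 2.66 + 2.66 = 10.50
σ²_T = 10.50 + 2 × 4.01 = 18.52
α (item deleted) = (6/5)·(1 − 10.50/18.52) = 0.520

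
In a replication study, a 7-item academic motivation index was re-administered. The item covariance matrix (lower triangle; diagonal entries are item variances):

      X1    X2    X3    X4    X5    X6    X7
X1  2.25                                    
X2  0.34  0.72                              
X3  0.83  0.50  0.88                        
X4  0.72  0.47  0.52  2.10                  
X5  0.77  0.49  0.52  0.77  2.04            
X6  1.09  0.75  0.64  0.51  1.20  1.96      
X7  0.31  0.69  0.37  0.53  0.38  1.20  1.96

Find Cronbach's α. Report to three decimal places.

Cronbach's α = 0.811

sum of item variances = 2.25 + 0.72 + 0.88 + 2.10 + 2.04 + 1.96 + 1.96 = 11.91
Sum of off-diagonal covariances = 13.60
total variance = 11.91 + 2 × 13.60 = 39.11
α = (k/(k−1))·(1 − sum of item variances/total variance) = (7/6)·(1 − 11.91/39.11) = 0.811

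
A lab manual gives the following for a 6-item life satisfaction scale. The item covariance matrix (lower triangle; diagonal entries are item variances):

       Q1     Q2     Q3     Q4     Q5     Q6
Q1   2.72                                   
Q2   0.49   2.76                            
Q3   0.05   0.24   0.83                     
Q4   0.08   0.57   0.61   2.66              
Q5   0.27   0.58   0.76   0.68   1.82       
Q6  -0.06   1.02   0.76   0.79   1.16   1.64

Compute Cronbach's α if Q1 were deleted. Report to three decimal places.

Remaining items: Q2, Q3, Q4, Q5, Q6 (k = 5).
Σσᵢ² = 2.76 + 0.83 + 2.66 + 1.82 + 1.64 = 9.71
total variance = 9.71 + 2 × 7.17 = 24.05
α (item deleted) = (5/4)·(1 − 9.71/24.05) = 0.745

α = 0.745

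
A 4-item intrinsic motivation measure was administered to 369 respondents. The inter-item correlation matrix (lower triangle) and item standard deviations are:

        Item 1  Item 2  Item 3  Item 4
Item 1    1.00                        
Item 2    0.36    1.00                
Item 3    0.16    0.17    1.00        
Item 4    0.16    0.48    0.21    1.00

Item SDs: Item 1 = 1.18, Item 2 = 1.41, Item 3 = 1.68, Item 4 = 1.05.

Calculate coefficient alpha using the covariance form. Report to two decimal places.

coefficient alpha = 0.55

Σσ²ᵢ = 1.18² + 1.41² + 1.68² + 1.05² = 7.3054
Covariances σ_ij = r_ij · s_i · s_j:
  σ(Item 1,Item 2) = 0.36 × 1.18 × 1.41 = 0.5990
  σ(Item 1,Item 3) = 0.16 × 1.18 × 1.68 = 0.3172
  σ(Item 1,Item 4) = 0.16 × 1.18 × 1.05 = 0.1982
  σ(Item 2,Item 3) = 0.17 × 1.41 × 1.68 = 0.4027
  σ(Item 2,Item 4) = 0.48 × 1.41 × 1.05 = 0.7106
  σ(Item 3,Item 4) = 0.21 × 1.68 × 1.05 = 0.3704
σ²_T = Σσ²ᵢ + 2·Σσ_ij = 7.3054 + 2 × 2.5981 = 12.5016
α = (4/3)·(1 − 7.3054/12.5016) = 0.55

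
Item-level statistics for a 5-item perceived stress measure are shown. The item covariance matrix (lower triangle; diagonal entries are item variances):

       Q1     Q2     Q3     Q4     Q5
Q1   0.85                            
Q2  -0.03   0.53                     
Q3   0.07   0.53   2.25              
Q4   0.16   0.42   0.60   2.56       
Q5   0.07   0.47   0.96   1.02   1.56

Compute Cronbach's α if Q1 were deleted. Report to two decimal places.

α = 0.72

Remaining items: Q2, Q3, Q4, Q5 (k = 4).
sum of item variances = 0.53 + 2.25 + 2.56 + 1.56 = 6.90
Var(T) = 6.90 + 2 × 4.00 = 14.90
α (item deleted) = (4/3)·(1 − 6.90/14.90) = 0.72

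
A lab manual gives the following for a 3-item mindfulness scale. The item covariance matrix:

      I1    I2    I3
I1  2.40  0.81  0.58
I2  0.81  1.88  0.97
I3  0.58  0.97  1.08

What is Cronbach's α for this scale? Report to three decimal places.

α = 0.702

sum of item variances = 2.40 + 1.88 + 1.08 = 5.36
Sum of off-diagonal covariances = 2.36
Var(T) = 5.36 + 2 × 2.36 = 10.08
α = (k/(k−1))·(1 − sum of item variances/Var(T)) = (3/2)·(1 − 5.36/10.08) = 0.702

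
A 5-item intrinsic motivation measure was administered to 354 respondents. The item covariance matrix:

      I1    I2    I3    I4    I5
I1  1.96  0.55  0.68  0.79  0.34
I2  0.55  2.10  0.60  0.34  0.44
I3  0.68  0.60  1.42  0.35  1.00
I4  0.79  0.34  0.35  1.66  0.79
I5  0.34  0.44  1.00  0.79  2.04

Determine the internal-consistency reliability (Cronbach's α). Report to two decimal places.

ΣVar(i) = 1.96 + 2.10 + 1.42 + 1.66 + 2.04 = 9.18
Sum of the distinct covariances = 5.88
total variance = 9.18 + 2 × 5.88 = 20.94
α = (k/(k−1))·(1 − ΣVar(i)/total variance) = (5/4)·(1 − 9.18/20.94) = 0.70

Cronbach's α = 0.70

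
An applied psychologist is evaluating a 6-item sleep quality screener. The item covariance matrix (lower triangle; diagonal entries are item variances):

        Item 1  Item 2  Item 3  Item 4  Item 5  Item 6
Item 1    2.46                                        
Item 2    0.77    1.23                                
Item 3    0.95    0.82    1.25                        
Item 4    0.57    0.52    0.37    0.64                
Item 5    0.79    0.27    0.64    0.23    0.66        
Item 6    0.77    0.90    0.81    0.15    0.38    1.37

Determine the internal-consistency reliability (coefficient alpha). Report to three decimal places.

α = 0.842

Σσ²ᵢ = 2.46 + 1.23 + 1.25 + 0.64 + 0.66 + 1.37 = 7.61
Sum of the distinct covariances = 8.94
σ²_total = 7.61 + 2 × 8.94 = 25.49
α = (k/(k−1))·(1 − Σσ²ᵢ/σ²_total) = (6/5)·(1 − 7.61/25.49) = 0.842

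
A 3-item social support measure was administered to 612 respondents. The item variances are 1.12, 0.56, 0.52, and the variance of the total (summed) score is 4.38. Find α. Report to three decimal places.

α = 0.747

sum of item variances = 1.12 + 0.56 + 0.52 = 2.20
α = (k/(k−1))·(1 − sum of item variances/σ²_T) = (3/2)·(1 − 2.20/4.38) = 0.747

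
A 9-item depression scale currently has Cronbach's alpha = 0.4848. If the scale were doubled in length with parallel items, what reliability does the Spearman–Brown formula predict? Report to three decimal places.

Length factor m = 2
α' = m·α / (1 + (m−1)·α)
   = 2 × 0.4848 / (1 + (2 − 1) × 0.4848)
   = 0.9696 / 1.4848 = 0.653

predicted reliability = 0.653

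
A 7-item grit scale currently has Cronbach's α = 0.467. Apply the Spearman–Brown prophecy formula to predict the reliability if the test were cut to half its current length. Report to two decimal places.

predicted reliability = 0.30

Length factor m = 1/2
α' = m·α / (1 − (1−m)·α)
   = 1/2 × 0.467 / (1 − (1 − 1/2) × 0.467)
   = 0.2335 / 0.7665 = 0.30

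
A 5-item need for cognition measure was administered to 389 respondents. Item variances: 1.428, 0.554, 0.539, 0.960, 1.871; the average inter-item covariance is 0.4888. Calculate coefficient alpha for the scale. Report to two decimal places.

sum of item variances = 1.428 + 0.554 + 0.539 + 0.960 + 1.871 = 5.352
Sum of the 10 distinct covariances = 10 × 0.4888 = 4.8880
σ²_T = sum of item variances + 2·Σcov = 5.352 + 2 × 4.8880 = 15.1280
α = (5/4)·(1 − 5.352/15.1280) = 0.81

coefficient alpha = 0.81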